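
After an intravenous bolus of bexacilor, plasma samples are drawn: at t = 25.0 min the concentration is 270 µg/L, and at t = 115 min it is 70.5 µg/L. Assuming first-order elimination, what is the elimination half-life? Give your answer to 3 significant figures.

46.5 minutes

k = ln(C₁/C₂) / (t₂ − t₁) = ln(270/70.5) / (115 − 25.0)
  = 1.343 / 90.00 = 0.01492 min⁻¹
t½ = ln 2 / k = ln 2 / 0.01492 ≈ 46.5 minutes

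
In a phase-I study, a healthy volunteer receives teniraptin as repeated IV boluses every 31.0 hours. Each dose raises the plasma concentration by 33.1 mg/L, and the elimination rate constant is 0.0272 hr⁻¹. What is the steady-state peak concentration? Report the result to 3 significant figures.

Fraction remaining after one interval: e^(−kτ) = e^(−0.02720 × 31.0) = 0.4303
R = 1 / (1 − 0.4303) = 1.755
Css,max = 33.1 × 1.755 ≈ 58.1 mg/L

58.1 mg/L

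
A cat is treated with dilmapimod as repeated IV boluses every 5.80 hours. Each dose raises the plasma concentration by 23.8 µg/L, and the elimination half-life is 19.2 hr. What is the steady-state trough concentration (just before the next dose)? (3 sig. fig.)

k = ln 2 / 19.2 = 0.03610 hr⁻¹
Fraction remaining after one interval: e^(−kτ) = e^(−0.03610 × 5.80) = 0.8111
R = 1 / (1 − 0.8111) = 5.293
Css,max = 23.8 × 5.293 = 126.0 µg/L
Css,min = Css,max × e^(−kτ) = 126.0 × 0.8111 ≈ 102 µg/L

102 µg/L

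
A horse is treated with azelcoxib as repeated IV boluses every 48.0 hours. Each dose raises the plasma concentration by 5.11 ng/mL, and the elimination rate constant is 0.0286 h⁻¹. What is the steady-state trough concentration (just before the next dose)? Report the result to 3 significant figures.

Fraction remaining after one interval: e^(−kτ) = e^(−0.02860 × 48.0) = 0.2534
R = 1 / (1 − 0.2534) = 1.339
Css,max = 5.11 × 1.339 = 6.844 ng/mL
Css,min = Css,max × e^(−kτ) = 6.844 × 0.2534 ≈ 1.73 ng/mL

1.73 ng/mL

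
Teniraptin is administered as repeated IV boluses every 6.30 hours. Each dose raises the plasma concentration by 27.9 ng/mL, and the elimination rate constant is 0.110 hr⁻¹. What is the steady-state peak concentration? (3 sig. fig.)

55.8 ng/mL

Fraction remaining after one interval: e^(−kτ) = e^(−0.1100 × 6.30) = 0.5001
R = 1 / (1 − 0.5001) = 2.000
Css,max = 27.9 × 2.000 ≈ 55.8 ng/mL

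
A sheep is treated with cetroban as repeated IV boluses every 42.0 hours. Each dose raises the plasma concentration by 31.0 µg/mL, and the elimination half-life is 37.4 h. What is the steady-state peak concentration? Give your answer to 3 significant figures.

57.3 µg/mL

k = ln 2 / 37.4 = 0.01853 h⁻¹
Fraction remaining after one interval: e^(−kτ) = e^(−0.01853 × 42.0) = 0.4591
R = 1 / (1 − 0.4591) = 1.849
Css,max = 31.0 × 1.849 ≈ 57.3 µg/mL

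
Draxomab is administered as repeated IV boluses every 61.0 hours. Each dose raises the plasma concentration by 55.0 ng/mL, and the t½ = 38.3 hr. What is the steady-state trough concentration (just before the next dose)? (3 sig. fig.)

k = ln 2 / 38.3 = 0.01810 hr⁻¹
Fraction remaining after one interval: e^(−kτ) = e^(−0.01810 × 61.0) = 0.3316
R = 1 / (1 − 0.3316) = 1.496
Css,max = 55.0 × 1.496 = 82.28 ng/mL
Css,min = Css,max × e^(−kτ) = 82.28 × 0.3316 ≈ 27.3 ng/mL

27.3 ng/mL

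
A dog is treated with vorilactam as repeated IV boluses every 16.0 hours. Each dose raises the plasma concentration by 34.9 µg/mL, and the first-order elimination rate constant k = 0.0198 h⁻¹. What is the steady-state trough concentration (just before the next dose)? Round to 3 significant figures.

Fraction remaining after one interval: e^(−kτ) = e^(−0.01980 × 16.0) = 0.7285
R = 1 / (1 − 0.7285) = 3.683
Css,max = 34.9 × 3.683 = 128.5 µg/mL
Css,min = Css,max × e^(−kτ) = 128.5 × 0.7285 ≈ 93.6 µg/mL

93.6 µg/mL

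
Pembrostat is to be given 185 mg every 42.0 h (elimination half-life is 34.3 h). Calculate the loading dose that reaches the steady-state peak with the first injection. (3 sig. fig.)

k = ln 2 / 34.3 = 0.02021 h⁻¹
Accumulation ratio R = 1 / (1 − e^(−kτ)) = 1 / (1 − e^(−0.02021×42.0)) = 1 / (1 − 0.4279) = 1.748
Loading dose = maintenance dose × R = 185 × 1.748 ≈ 323 mg

323 mg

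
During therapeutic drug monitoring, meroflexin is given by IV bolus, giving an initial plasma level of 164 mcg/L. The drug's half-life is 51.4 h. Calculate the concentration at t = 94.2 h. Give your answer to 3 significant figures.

46.0 mcg/L

k = ln 2 / 51.4 = 0.01349 h⁻¹
C(t) = C₀ e^(−kt) = 164 × e^(−0.01349 × 94.2) = 164 × e^(−1.270) = 164 × 0.2807 ≈ 46.0 mcg/L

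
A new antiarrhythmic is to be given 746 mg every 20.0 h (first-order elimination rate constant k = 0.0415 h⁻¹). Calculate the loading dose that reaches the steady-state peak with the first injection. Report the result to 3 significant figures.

Accumulation ratio R = 1 / (1 − e^(−kτ)) = 1 / (1 − e^(−0.04150×20.0)) = 1 / (1 − 0.4360) = 1.773
Loading dose = maintenance dose × R = 746 × 1.773 ≈ 1320 mg

1320 mg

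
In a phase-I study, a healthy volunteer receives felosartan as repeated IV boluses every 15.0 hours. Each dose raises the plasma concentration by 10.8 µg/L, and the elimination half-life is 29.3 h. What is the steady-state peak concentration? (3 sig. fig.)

k = ln 2 / 29.3 = 0.02366 h⁻¹
Fraction remaining after one interval: e^(−kτ) = e^(−0.02366 × 15.0) = 0.7013
R = 1 / (1 − 0.7013) = 3.348
Css,max = 10.8 × 3.348 ≈ 36.2 µg/L

36.2 µg/L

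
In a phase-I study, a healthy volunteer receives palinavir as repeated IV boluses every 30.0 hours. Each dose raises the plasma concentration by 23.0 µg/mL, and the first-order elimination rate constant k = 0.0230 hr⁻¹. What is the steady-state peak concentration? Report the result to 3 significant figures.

Fraction remaining after one interval: e^(−kτ) = e^(−0.02300 × 30.0) = 0.5016
R = 1 / (1 − 0.5016) = 2.006
Css,max = 23.0 × 2.006 ≈ 46.1 µg/mL

46.1 µg/mL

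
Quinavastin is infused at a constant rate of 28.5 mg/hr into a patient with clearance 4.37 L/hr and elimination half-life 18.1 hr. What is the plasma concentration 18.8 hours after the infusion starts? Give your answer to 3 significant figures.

Css = rate / CL = 28.5 / 4.37 = 6.522 mg/L
k = ln 2 / 18.1 = 0.03830 hr⁻¹
C(t) = Css (1 − e^(−kt)) = 6.522 × (1 − e^(−0.7200)) = 6.522 × 0.5132 ≈ 3.35 mg/L

3.35 mg/L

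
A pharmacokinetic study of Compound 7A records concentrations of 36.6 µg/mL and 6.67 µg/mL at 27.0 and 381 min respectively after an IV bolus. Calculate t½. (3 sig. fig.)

k = ln(C₁/C₂) / (t₂ − t₁) = ln(36.6/6.67) / (381 − 27.0)
  = 1.702 / 354.0 = 0.004809 min⁻¹
t½ = ln 2 / k = ln 2 / 0.004809 ≈ 144 minutes

144 minutes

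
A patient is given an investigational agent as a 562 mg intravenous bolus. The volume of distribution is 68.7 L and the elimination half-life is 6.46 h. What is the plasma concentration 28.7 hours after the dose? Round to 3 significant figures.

C₀ = dose / V = 562 / 68.7 = 8.180 µg/mL
k = ln 2 / 6.46 = 0.1073 h⁻¹
C(t) = C₀ e^(−kt) = 8.180 × e^(−0.1073 × 28.7) = 8.180 × e^(−3.079) = 8.180 × 0.04598 ≈ 0.376 µg/mL

0.376 µg/mL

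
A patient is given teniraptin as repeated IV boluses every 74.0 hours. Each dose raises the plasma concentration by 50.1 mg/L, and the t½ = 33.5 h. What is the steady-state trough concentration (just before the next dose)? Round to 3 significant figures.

k = ln 2 / 33.5 = 0.02069 h⁻¹
Fraction remaining after one interval: e^(−kτ) = e^(−0.02069 × 74.0) = 0.2163
R = 1 / (1 − 0.2163) = 1.276
Css,max = 50.1 × 1.276 = 63.93 mg/L
Css,min = Css,max × e^(−kτ) = 63.93 × 0.2163 ≈ 13.8 mg/L

13.8 mg/L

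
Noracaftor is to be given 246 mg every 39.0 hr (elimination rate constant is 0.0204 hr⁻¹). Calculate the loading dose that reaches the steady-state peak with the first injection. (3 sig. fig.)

Accumulation ratio R = 1 / (1 − e^(−kτ)) = 1 / (1 − e^(−0.02040×39.0)) = 1 / (1 − 0.4513) = 1.823
Loading dose = maintenance dose × R = 246 × 1.823 ≈ 448 mg

448 mg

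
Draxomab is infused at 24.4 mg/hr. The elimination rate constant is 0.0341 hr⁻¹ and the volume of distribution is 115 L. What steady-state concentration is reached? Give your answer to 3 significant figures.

6.22 µg/mL

CL = k · V = 0.0341 × 115 = 3.921 L/hr
Css = rate / CL = 24.4 / 3.921 ≈ 6.22 µg/mL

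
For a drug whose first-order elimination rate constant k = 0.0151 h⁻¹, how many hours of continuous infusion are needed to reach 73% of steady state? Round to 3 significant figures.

f = 1 − e^(−kt)  ⇒  t = −ln(1 − f) / k
t = −ln(1 − 0.73) / 0.01510 = 1.309 / 0.01510 ≈ 86.7 hours

86.7 hours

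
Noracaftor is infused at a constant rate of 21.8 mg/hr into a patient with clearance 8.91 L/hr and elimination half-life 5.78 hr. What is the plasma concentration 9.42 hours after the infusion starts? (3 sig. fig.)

1.66 mg/L

Css = rate / CL = 21.8 / 8.91 = 2.447 mg/L
k = ln 2 / 5.78 = 0.1199 hr⁻¹
C(t) = Css (1 − e^(−kt)) = 2.447 × (1 − e^(−1.130)) = 2.447 × 0.6769 ≈ 1.66 mg/L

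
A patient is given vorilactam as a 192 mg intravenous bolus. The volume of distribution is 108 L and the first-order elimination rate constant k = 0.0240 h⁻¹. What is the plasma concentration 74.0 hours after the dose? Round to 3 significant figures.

C₀ = dose / V = 192 / 108 = 1.778 µg/mL
C(t) = C₀ e^(−kt) = 1.778 × e^(−0.02400 × 74.0) = 1.778 × e^(−1.776) = 1.778 × 0.1693 ≈ 0.301 µg/mL

0.301 µg/mL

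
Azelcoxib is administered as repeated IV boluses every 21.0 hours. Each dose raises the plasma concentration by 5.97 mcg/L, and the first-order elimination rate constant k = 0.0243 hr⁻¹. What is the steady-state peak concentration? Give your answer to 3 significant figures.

Fraction remaining after one interval: e^(−kτ) = e^(−0.02430 × 21.0) = 0.6003
R = 1 / (1 − 0.6003) = 2.502
Css,max = 5.97 × 2.502 ≈ 14.9 mcg/L

14.9 mcg/L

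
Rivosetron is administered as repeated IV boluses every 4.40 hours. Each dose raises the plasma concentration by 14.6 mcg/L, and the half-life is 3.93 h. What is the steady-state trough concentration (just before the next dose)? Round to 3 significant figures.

k = ln 2 / 3.93 = 0.1764 h⁻¹
Fraction remaining after one interval: e^(−kτ) = e^(−0.1764 × 4.40) = 0.4602
R = 1 / (1 − 0.4602) = 1.853
Css,max = 14.6 × 1.853 = 27.05 mcg/L
Css,min = Css,max × e^(−kτ) = 27.05 × 0.4602 ≈ 12.4 mcg/L

12.4 mcg/L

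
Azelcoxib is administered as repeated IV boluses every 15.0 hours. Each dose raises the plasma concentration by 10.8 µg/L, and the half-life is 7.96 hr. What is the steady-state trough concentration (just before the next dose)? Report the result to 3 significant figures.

4.01 µg/L

k = ln 2 / 7.96 = 0.08708 hr⁻¹
Fraction remaining after one interval: e^(−kτ) = e^(−0.08708 × 15.0) = 0.2709
R = 1 / (1 − 0.2709) = 1.371
Css,max = 10.8 × 1.371 = 14.81 µg/L
Css,min = Css,max × e^(−kτ) = 14.81 × 0.2709 ≈ 4.01 µg/L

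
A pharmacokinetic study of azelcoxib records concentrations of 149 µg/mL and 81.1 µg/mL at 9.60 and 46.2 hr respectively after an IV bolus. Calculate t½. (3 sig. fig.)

k = ln(C₁/C₂) / (t₂ − t₁) = ln(149/81.1) / (46.2 − 9.60)
  = 0.6083 / 36.60 = 0.01662 hr⁻¹
t½ = ln 2 / k = ln 2 / 0.01662 ≈ 41.7 hours

41.7 hours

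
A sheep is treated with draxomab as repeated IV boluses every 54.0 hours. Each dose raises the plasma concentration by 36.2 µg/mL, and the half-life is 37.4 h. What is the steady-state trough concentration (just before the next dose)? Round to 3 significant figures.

21.0 µg/mL

k = ln 2 / 37.4 = 0.01853 h⁻¹
Fraction remaining after one interval: e^(−kτ) = e^(−0.01853 × 54.0) = 0.3676
R = 1 / (1 − 0.3676) = 1.581
Css,max = 36.2 × 1.581 = 57.24 µg/mL
Css,min = Css,max × e^(−kτ) = 57.24 × 0.3676 ≈ 21.0 µg/mL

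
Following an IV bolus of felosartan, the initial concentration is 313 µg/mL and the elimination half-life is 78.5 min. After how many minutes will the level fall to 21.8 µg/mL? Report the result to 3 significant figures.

k = ln 2 / 78.5 = 0.008830 min⁻¹
C(t) = C₀ e^(−kt)  ⇒  t = ln(C₀/C) / k
t = ln(313/21.8) / 0.008830 = 2.664 / 0.008830 ≈ 302 minutes

302 minutes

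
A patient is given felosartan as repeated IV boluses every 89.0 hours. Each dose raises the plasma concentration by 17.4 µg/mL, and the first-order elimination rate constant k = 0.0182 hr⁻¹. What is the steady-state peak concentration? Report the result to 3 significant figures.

21.7 µg/mL

Fraction remaining after one interval: e^(−kτ) = e^(−0.01820 × 89.0) = 0.1979
R = 1 / (1 − 0.1979) = 1.247
Css,max = 17.4 × 1.247 ≈ 21.7 µg/mL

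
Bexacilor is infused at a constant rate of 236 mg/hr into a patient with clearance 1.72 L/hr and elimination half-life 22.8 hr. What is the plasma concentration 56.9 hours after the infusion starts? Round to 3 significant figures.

Css = rate / CL = 236 / 1.72 = 137.2 mg/L
k = ln 2 / 22.8 = 0.03040 hr⁻¹
C(t) = Css (1 − e^(−kt)) = 137.2 × (1 − e^(−1.730)) = 137.2 × 0.8227 ≈ 113 mg/L

113 mg/L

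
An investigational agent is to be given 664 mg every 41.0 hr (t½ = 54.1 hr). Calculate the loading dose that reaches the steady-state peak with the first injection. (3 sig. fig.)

1620 mg

k = ln 2 / 54.1 = 0.01281 hr⁻¹
Accumulation ratio R = 1 / (1 − e^(−kτ)) = 1 / (1 − e^(−0.01281×41.0)) = 1 / (1 − 0.5914) = 2.447
Loading dose = maintenance dose × R = 664 × 2.447 ≈ 1620 mg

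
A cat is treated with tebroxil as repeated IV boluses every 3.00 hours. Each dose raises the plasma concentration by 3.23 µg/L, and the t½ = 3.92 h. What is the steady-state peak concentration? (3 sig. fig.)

k = ln 2 / 3.92 = 0.1768 h⁻¹
Fraction remaining after one interval: e^(−kτ) = e^(−0.1768 × 3.00) = 0.5883
R = 1 / (1 − 0.5883) = 2.429
Css,max = 3.23 × 2.429 ≈ 7.85 µg/L

7.85 µg/L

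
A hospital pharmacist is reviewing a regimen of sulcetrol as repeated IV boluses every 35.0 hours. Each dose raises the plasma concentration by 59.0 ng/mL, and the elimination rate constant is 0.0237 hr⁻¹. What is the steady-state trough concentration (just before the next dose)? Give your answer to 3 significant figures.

45.7 ng/mL

Fraction remaining after one interval: e^(−kτ) = e^(−0.02370 × 35.0) = 0.4363
R = 1 / (1 − 0.4363) = 1.774
Css,max = 59.0 × 1.774 = 104.7 ng/mL
Css,min = Css,max × e^(−kτ) = 104.7 × 0.4363 ≈ 45.7 ng/mL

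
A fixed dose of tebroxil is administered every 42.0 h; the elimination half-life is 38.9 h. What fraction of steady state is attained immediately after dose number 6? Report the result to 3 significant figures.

0.989

k = ln 2 / 38.9 = 0.01782 h⁻¹
f_n = 1 − e^(−nkτ) = 1 − e^(−6 × 0.01782 × 42.0) = 1 − e^(−4.490) = 1 − 0.01122 ≈ 0.989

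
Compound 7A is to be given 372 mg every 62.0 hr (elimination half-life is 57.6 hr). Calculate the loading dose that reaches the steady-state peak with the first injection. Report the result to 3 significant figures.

k = ln 2 / 57.6 = 0.01203 hr⁻¹
Accumulation ratio R = 1 / (1 − e^(−kτ)) = 1 / (1 − e^(−0.01203×62.0)) = 1 / (1 − 0.4742) = 1.902
Loading dose = maintenance dose × R = 372 × 1.902 ≈ 708 mg

708 mg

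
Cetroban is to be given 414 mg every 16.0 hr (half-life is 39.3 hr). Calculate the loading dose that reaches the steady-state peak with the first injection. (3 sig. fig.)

k = ln 2 / 39.3 = 0.01764 hr⁻¹
Accumulation ratio R = 1 / (1 − e^(−kτ)) = 1 / (1 − e^(−0.01764×16.0)) = 1 / (1 − 0.7541) = 4.067
Loading dose = maintenance dose × R = 414 × 4.067 ≈ 1680 mg

1680 mg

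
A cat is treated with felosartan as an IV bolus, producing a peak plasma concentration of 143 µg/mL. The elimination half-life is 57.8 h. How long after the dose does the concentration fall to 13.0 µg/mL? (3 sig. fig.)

200 hours

k = ln 2 / 57.8 = 0.01199 h⁻¹
C(t) = C₀ e^(−kt)  ⇒  t = ln(C₀/C) / k
t = ln(143/13.0) / 0.01199 = 2.398 / 0.01199 ≈ 200 hours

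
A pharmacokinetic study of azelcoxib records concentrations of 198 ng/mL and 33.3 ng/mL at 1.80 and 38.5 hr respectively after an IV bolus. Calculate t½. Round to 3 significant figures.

k = ln(C₁/C₂) / (t₂ − t₁) = ln(198/33.3) / (38.5 − 1.80)
  = 1.783 / 36.70 = 0.04858 hr⁻¹
t½ = ln 2 / k = ln 2 / 0.04858 ≈ 14.3 hours

14.3 hours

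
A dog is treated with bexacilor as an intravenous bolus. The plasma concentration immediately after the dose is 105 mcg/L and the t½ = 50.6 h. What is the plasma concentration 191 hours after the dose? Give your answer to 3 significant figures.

k = ln 2 / 50.6 = 0.01370 h⁻¹
191 h is 3.775 half-lives, so C = 105 × (1/2)^3.775 = 105 × 0.07306 ≈ 7.67 mcg/L

7.67 mcg/L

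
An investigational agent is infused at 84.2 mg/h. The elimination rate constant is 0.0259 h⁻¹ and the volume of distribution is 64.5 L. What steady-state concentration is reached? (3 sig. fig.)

50.4 mg/L

CL = k · V = 0.0259 × 64.5 = 1.671 L/h
Css = rate / CL = 84.2 / 1.671 ≈ 50.4 mg/L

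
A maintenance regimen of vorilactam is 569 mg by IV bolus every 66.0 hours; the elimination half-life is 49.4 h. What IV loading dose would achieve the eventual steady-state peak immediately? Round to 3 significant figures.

942 mg

k = ln 2 / 49.4 = 0.01403 h⁻¹
Accumulation ratio R = 1 / (1 − e^(−kτ)) = 1 / (1 − e^(−0.01403×66.0)) = 1 / (1 − 0.3961) = 1.656
Loading dose = maintenance dose × R = 569 × 1.656 ≈ 942 mg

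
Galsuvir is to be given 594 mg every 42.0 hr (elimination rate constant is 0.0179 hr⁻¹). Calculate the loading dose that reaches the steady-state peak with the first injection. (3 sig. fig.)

1120 mg

Accumulation ratio R = 1 / (1 − e^(−kτ)) = 1 / (1 − e^(−0.01790×42.0)) = 1 / (1 − 0.4715) = 1.892
Loading dose = maintenance dose × R = 594 × 1.892 ≈ 1120 mg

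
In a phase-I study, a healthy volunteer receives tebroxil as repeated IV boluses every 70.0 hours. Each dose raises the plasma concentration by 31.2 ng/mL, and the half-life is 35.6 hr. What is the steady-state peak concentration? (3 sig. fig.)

k = ln 2 / 35.6 = 0.01947 hr⁻¹
Fraction remaining after one interval: e^(−kτ) = e^(−0.01947 × 70.0) = 0.2559
R = 1 / (1 − 0.2559) = 1.344
Css,max = 31.2 × 1.344 ≈ 41.9 ng/mL

41.9 ng/mL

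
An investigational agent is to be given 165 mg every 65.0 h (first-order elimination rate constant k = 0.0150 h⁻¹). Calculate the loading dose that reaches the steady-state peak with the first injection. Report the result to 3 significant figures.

265 mg

Accumulation ratio R = 1 / (1 − e^(−kτ)) = 1 / (1 − e^(−0.01500×65.0)) = 1 / (1 − 0.3772) = 1.606
Loading dose = maintenance dose × R = 165 × 1.606 ≈ 265 mg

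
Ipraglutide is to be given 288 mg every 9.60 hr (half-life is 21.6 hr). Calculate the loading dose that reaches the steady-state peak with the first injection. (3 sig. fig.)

1090 mg

k = ln 2 / 21.6 = 0.03209 hr⁻¹
Accumulation ratio R = 1 / (1 − e^(−kτ)) = 1 / (1 − e^(−0.03209×9.60)) = 1 / (1 − 0.7349) = 3.772
Loading dose = maintenance dose × R = 288 × 3.772 ≈ 1090 mg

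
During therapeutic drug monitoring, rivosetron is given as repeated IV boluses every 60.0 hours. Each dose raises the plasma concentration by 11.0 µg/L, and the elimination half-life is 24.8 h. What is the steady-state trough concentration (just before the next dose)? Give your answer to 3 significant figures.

k = ln 2 / 24.8 = 0.02795 h⁻¹
Fraction remaining after one interval: e^(−kτ) = e^(−0.02795 × 60.0) = 0.1869
R = 1 / (1 − 0.1869) = 1.230
Css,max = 11.0 × 1.230 = 13.53 µg/L
Css,min = Css,max × e^(−kτ) = 13.53 × 0.1869 ≈ 2.53 µg/L

2.53 µg/L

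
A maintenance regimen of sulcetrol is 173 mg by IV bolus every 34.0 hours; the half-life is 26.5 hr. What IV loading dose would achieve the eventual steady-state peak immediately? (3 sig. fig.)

k = ln 2 / 26.5 = 0.02616 hr⁻¹
Accumulation ratio R = 1 / (1 − e^(−kτ)) = 1 / (1 − e^(−0.02616×34.0)) = 1 / (1 − 0.4109) = 1.698
Loading dose = maintenance dose × R = 173 × 1.698 ≈ 294 mg

294 mg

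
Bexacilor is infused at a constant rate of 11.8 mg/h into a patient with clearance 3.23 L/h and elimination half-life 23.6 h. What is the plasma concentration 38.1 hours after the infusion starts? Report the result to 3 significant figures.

2.46 mg/L

Css = rate / CL = 11.8 / 3.23 = 3.653 mg/L
k = ln 2 / 23.6 = 0.02937 h⁻¹
C(t) = Css (1 − e^(−kt)) = 3.653 × (1 − e^(−1.119)) = 3.653 × 0.6734 ≈ 2.46 mg/L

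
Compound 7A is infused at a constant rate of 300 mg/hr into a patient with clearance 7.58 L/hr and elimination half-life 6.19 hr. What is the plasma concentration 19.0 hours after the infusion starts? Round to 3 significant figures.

Css = rate / CL = 300 / 7.58 = 39.58 µg/mL
k = ln 2 / 6.19 = 0.1120 hr⁻¹
C(t) = Css (1 − e^(−kt)) = 39.58 × (1 − e^(−2.128)) = 39.58 × 0.8809 ≈ 34.9 µg/mL

34.9 µg/mL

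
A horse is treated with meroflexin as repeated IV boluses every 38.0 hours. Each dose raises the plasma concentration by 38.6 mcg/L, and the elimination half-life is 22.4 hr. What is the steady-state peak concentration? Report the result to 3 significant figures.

55.8 mcg/L

k = ln 2 / 22.4 = 0.03094 hr⁻¹
Fraction remaining after one interval: e^(−kτ) = e^(−0.03094 × 38.0) = 0.3085
R = 1 / (1 − 0.3085) = 1.446
Css,max = 38.6 × 1.446 ≈ 55.8 mcg/L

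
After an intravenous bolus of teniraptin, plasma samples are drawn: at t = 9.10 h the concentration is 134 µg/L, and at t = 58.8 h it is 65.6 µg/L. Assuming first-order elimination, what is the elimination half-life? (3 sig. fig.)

k = ln(C₁/C₂) / (t₂ − t₁) = ln(134/65.6) / (58.8 − 9.10)
  = 0.7143 / 49.70 = 0.01437 h⁻¹
t½ = ln 2 / k = ln 2 / 0.01437 ≈ 48.2 hours

48.2 hours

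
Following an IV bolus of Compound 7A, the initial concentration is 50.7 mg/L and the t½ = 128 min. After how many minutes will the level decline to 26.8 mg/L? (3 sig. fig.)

118 minutes

k = ln 2 / 128 = 0.005415 min⁻¹
C(t) = C₀ e^(−kt)  ⇒  t = ln(C₀/C) / k
t = ln(50.7/26.8) / 0.005415 = 0.6375 / 0.005415 ≈ 118 minutes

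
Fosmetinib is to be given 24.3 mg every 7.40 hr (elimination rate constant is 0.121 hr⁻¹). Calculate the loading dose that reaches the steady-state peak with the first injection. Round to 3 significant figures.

Accumulation ratio R = 1 / (1 − e^(−kτ)) = 1 / (1 − e^(−0.1210×7.40)) = 1 / (1 − 0.4084) = 1.690
Loading dose = maintenance dose × R = 24.3 × 1.690 ≈ 41.1 mg

41.1 mg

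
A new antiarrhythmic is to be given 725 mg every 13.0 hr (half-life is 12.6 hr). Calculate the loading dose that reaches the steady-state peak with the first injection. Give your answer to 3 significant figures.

1420 mg

k = ln 2 / 12.6 = 0.05501 hr⁻¹
Accumulation ratio R = 1 / (1 − e^(−kτ)) = 1 / (1 − e^(−0.05501×13.0)) = 1 / (1 − 0.4891) = 1.957
Loading dose = maintenance dose × R = 725 × 1.957 ≈ 1420 mg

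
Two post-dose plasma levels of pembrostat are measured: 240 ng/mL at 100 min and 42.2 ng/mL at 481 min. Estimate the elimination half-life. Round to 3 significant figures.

k = ln(C₁/C₂) / (t₂ − t₁) = ln(240/42.2) / (481 − 100)
  = 1.738 / 381.0 = 0.004562 min⁻¹
t½ = ln 2 / k = ln 2 / 0.004562 ≈ 152 minutes

152 minutes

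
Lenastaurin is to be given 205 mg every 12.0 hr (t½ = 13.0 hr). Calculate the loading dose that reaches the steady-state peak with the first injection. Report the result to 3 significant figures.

k = ln 2 / 13.0 = 0.05332 hr⁻¹
Accumulation ratio R = 1 / (1 − e^(−kτ)) = 1 / (1 − e^(−0.05332×12.0)) = 1 / (1 − 0.5274) = 2.116
Loading dose = maintenance dose × R = 205 × 2.116 ≈ 434 mg

434 mg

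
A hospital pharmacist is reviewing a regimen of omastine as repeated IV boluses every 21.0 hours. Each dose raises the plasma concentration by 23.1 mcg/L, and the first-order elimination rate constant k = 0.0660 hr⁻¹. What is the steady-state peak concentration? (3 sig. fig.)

Fraction remaining after one interval: e^(−kτ) = e^(−0.06600 × 21.0) = 0.2501
R = 1 / (1 − 0.2501) = 1.333
Css,max = 23.1 × 1.333 ≈ 30.8 mcg/L

30.8 mcg/L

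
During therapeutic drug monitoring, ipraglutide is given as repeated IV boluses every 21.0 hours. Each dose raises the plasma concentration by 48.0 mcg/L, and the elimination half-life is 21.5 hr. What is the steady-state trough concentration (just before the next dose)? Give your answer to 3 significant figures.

k = ln 2 / 21.5 = 0.03224 hr⁻¹
Fraction remaining after one interval: e^(−kτ) = e^(−0.03224 × 21.0) = 0.5081
R = 1 / (1 − 0.5081) = 2.033
Css,max = 48.0 × 2.033 = 97.59 mcg/L
Css,min = Css,max × e^(−kτ) = 97.59 × 0.5081 ≈ 49.6 mcg/L

49.6 mcg/L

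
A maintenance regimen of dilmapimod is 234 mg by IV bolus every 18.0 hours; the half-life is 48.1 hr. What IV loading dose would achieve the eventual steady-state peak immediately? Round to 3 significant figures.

1020 mg

k = ln 2 / 48.1 = 0.01441 hr⁻¹
Accumulation ratio R = 1 / (1 − e^(−kτ)) = 1 / (1 − e^(−0.01441×18.0)) = 1 / (1 − 0.7715) = 4.377
Loading dose = maintenance dose × R = 234 × 4.377 ≈ 1020 mg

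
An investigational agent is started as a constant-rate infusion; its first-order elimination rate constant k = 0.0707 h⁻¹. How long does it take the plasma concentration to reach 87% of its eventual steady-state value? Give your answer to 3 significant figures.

f = 1 − e^(−kt)  ⇒  t = −ln(1 − f) / k
t = −ln(1 − 0.87) / 0.07070 = 2.040 / 0.07070 ≈ 28.9 hours

28.9 hours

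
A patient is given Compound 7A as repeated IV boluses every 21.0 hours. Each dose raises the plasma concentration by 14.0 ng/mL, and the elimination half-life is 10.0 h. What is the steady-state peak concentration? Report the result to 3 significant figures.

k = ln 2 / 10.0 = 0.06931 h⁻¹
Fraction remaining after one interval: e^(−kτ) = e^(−0.06931 × 21.0) = 0.2333
R = 1 / (1 − 0.2333) = 1.304
Css,max = 14.0 × 1.304 ≈ 18.3 ng/mL

18.3 ng/mL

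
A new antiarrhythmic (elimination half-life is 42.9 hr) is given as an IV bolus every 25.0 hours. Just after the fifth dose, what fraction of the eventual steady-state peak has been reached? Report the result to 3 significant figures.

0.867

k = ln 2 / 42.9 = 0.01616 hr⁻¹
f_n = 1 − e^(−nkτ) = 1 − e^(−5 × 0.01616 × 25.0) = 1 − e^(−2.020) = 1 − 0.1327 ≈ 0.867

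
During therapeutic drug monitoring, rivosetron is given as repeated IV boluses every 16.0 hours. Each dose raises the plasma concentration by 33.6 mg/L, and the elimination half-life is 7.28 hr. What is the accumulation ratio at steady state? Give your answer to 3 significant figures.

1.28

k = ln 2 / 7.28 = 0.09521 hr⁻¹
Fraction remaining after one interval: e^(−kτ) = e^(−0.09521 × 16.0) = 0.2180
R = 1 / (1 − 0.2180) = 1 / 0.7820 ≈ 1.28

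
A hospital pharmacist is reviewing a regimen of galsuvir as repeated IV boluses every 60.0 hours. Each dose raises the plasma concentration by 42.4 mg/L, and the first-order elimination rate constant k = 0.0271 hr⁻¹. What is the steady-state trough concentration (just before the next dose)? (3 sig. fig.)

10.4 mg/L

Fraction remaining after one interval: e^(−kτ) = e^(−0.02710 × 60.0) = 0.1967
R = 1 / (1 − 0.1967) = 1.245
Css,max = 42.4 × 1.245 = 52.78 mg/L
Css,min = Css,max × e^(−kτ) = 52.78 × 0.1967 ≈ 10.4 mg/L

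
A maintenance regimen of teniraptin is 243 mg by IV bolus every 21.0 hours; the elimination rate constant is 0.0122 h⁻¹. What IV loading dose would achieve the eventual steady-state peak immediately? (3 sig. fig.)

1080 mg

Accumulation ratio R = 1 / (1 − e^(−kτ)) = 1 / (1 − e^(−0.01220×21.0)) = 1 / (1 − 0.7740) = 4.425
Loading dose = maintenance dose × R = 243 × 4.425 ≈ 1080 mg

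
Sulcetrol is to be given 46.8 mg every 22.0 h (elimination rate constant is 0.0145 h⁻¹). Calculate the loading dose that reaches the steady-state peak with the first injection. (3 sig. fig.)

171 mg

Accumulation ratio R = 1 / (1 − e^(−kτ)) = 1 / (1 − e^(−0.01450×22.0)) = 1 / (1 − 0.7269) = 3.661
Loading dose = maintenance dose × R = 46.8 × 3.661 ≈ 171 mg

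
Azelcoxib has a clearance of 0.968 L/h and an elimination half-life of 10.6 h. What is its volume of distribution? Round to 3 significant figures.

k = ln 2 / t½ = ln 2 / 10.6 = 0.06539 h⁻¹
V = CL / k = 0.968 / 0.06539 ≈ 14.8 L

14.8 L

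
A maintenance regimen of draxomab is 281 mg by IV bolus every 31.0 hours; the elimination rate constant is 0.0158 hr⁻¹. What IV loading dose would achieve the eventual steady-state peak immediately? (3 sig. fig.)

726 mg

Accumulation ratio R = 1 / (1 − e^(−kτ)) = 1 / (1 − e^(−0.01580×31.0)) = 1 / (1 − 0.6127) = 2.582
Loading dose = maintenance dose × R = 281 × 2.582 ≈ 726 mg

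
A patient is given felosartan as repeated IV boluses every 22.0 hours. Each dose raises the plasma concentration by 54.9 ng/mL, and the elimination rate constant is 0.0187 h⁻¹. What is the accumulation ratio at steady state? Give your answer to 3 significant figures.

2.96

Fraction remaining after one interval: e^(−kτ) = e^(−0.01870 × 22.0) = 0.6627
R = 1 / (1 − 0.6627) = 1 / 0.3373 ≈ 2.96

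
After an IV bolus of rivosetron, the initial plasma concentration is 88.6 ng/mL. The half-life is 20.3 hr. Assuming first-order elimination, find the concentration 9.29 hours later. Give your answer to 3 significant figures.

k = ln 2 / 20.3 = 0.03415 hr⁻¹
C(t) = C₀ e^(−kt) = 88.6 × e^(−0.03415 × 9.29) = 88.6 × e^(−0.3172) = 88.6 × 0.7282 ≈ 64.5 ng/mL

64.5 ng/mL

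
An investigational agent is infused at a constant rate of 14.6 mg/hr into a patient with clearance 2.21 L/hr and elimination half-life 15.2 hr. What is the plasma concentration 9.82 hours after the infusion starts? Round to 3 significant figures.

Css = rate / CL = 14.6 / 2.21 = 6.606 µg/mL
k = ln 2 / 15.2 = 0.04560 hr⁻¹
C(t) = Css (1 − e^(−kt)) = 6.606 × (1 − e^(−0.4478)) = 6.606 × 0.3610 ≈ 2.38 µg/mL

2.38 µg/mL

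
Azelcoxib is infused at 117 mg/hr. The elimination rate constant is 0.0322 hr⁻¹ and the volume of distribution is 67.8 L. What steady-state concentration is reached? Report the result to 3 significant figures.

CL = k · V = 0.0322 × 67.8 = 2.183 L/hr
Css = rate / CL = 117 / 2.183 ≈ 53.6 µg/mL

53.6 µg/mL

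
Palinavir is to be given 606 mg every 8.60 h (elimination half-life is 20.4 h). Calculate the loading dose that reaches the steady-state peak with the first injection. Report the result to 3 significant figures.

2390 mg

k = ln 2 / 20.4 = 0.03398 h⁻¹
Accumulation ratio R = 1 / (1 − e^(−kτ)) = 1 / (1 − e^(−0.03398×8.60)) = 1 / (1 − 0.7466) = 3.947
Loading dose = maintenance dose × R = 606 × 3.947 ≈ 2390 mg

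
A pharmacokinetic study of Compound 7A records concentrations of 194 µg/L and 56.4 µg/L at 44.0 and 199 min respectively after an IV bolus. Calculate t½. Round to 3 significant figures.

k = ln(C₁/C₂) / (t₂ − t₁) = ln(194/56.4) / (199 − 44.0)
  = 1.235 / 155.0 = 0.007970 min⁻¹
t½ = ln 2 / k = ln 2 / 0.007970 ≈ 87.0 minutes

87.0 minutes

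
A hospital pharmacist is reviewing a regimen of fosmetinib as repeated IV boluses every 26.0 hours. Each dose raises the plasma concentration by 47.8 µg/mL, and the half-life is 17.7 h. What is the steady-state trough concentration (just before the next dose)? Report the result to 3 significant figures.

k = ln 2 / 17.7 = 0.03916 h⁻¹
Fraction remaining after one interval: e^(−kτ) = e^(−0.03916 × 26.0) = 0.3613
R = 1 / (1 − 0.3613) = 1.566
Css,max = 47.8 × 1.566 = 74.83 µg/mL
Css,min = Css,max × e^(−kτ) = 74.83 × 0.3613 ≈ 27.0 µg/mL

27.0 µg/mL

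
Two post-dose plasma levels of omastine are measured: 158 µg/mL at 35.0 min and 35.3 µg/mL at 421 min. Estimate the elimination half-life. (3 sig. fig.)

179 minutes

k = ln(C₁/C₂) / (t₂ − t₁) = ln(158/35.3) / (421 − 35.0)
  = 1.499 / 386.0 = 0.003883 min⁻¹
t½ = ln 2 / k = ln 2 / 0.003883 ≈ 179 minutes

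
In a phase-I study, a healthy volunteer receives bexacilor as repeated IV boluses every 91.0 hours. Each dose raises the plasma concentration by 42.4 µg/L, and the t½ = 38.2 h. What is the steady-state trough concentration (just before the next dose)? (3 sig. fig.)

10.1 µg/L

k = ln 2 / 38.2 = 0.01815 h⁻¹
Fraction remaining after one interval: e^(−kτ) = e^(−0.01815 × 91.0) = 0.1918
R = 1 / (1 − 0.1918) = 1.237
Css,max = 42.4 × 1.237 = 52.46 µg/L
Css,min = Css,max × e^(−kτ) = 52.46 × 0.1918 ≈ 10.1 µg/L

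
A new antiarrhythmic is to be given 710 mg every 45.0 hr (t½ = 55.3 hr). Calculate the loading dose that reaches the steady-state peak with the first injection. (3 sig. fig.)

k = ln 2 / 55.3 = 0.01253 hr⁻¹
Accumulation ratio R = 1 / (1 − e^(−kτ)) = 1 / (1 − e^(−0.01253×45.0)) = 1 / (1 − 0.5689) = 2.320
Loading dose = maintenance dose × R = 710 × 2.320 ≈ 1650 mg

1650 mg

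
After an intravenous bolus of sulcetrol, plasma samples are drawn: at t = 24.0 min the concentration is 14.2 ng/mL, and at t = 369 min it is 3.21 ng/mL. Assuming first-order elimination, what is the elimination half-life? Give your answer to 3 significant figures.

k = ln(C₁/C₂) / (t₂ − t₁) = ln(14.2/3.21) / (369 − 24.0)
  = 1.487 / 345.0 = 0.004310 min⁻¹
t½ = ln 2 / k = ln 2 / 0.004310 ≈ 161 minutes

161 minutes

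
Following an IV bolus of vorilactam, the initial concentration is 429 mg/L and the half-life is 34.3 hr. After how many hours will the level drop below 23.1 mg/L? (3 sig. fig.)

k = ln 2 / 34.3 = 0.02021 hr⁻¹
C(t) = C₀ e^(−kt)  ⇒  t = ln(C₀/C) / k
t = ln(429/23.1) / 0.02021 = 2.922 / 0.02021 ≈ 145 hours

145 hours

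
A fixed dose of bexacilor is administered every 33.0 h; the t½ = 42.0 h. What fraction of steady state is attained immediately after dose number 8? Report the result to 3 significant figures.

0.987

k = ln 2 / 42.0 = 0.01650 h⁻¹
f_n = 1 − e^(−nkτ) = 1 − e^(−8 × 0.01650 × 33.0) = 1 − e^(−4.357) = 1 − 0.01282 ≈ 0.987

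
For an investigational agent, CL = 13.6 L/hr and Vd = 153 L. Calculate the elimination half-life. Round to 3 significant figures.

7.80 hours

k = CL / V = 13.6 / 153 = 0.08889 hr⁻¹
t½ = ln 2 / k = ln 2 / 0.08889 ≈ 7.80 hours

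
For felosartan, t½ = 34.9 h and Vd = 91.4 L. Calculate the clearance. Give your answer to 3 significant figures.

1.82 L/h

k = ln 2 / t½ = ln 2 / 34.9 = 0.01986 h⁻¹
CL = k · V = 0.01986 × 91.4 ≈ 1.82 L/h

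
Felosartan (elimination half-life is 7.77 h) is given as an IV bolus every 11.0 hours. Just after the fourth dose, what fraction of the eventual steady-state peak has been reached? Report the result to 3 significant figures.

0.980

k = ln 2 / 7.77 = 0.08921 h⁻¹
f_n = 1 − e^(−nkτ) = 1 − e^(−4 × 0.08921 × 11.0) = 1 − e^(−3.925) = 1 − 0.01974 ≈ 0.980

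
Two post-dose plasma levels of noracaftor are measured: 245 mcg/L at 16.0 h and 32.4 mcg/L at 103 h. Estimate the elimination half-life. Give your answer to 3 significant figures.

k = ln(C₁/C₂) / (t₂ − t₁) = ln(245/32.4) / (103 − 16.0)
  = 2.023 / 87.00 = 0.02325 h⁻¹
t½ = ln 2 / k = ln 2 / 0.02325 ≈ 29.8 hours

29.8 hours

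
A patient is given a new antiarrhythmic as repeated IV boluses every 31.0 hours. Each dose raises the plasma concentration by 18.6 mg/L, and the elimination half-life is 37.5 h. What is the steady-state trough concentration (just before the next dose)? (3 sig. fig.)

k = ln 2 / 37.5 = 0.01848 h⁻¹
Fraction remaining after one interval: e^(−kτ) = e^(−0.01848 × 31.0) = 0.5638
R = 1 / (1 − 0.5638) = 2.293
Css,max = 18.6 × 2.293 = 42.64 mg/L
Css,min = Css,max × e^(−kτ) = 42.64 × 0.5638 ≈ 24.0 mg/L

24.0 mg/L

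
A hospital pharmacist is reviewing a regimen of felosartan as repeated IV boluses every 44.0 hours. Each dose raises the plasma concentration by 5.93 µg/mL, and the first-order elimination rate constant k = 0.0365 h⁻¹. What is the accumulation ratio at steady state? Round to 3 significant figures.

1.25

Fraction remaining after one interval: e^(−kτ) = e^(−0.03650 × 44.0) = 0.2007
R = 1 / (1 − 0.2007) = 1 / 0.7993 ≈ 1.25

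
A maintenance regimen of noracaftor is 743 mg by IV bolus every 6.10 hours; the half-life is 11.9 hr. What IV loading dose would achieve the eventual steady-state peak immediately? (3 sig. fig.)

2480 mg

k = ln 2 / 11.9 = 0.05825 hr⁻¹
Accumulation ratio R = 1 / (1 − e^(−kτ)) = 1 / (1 − e^(−0.05825×6.10)) = 1 / (1 − 0.7010) = 3.344
Loading dose = maintenance dose × R = 743 × 3.344 ≈ 2480 mg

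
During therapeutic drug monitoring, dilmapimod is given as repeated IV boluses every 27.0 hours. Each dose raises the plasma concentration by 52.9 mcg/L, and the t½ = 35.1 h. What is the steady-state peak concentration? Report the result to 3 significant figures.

k = ln 2 / 35.1 = 0.01975 h⁻¹
Fraction remaining after one interval: e^(−kτ) = e^(−0.01975 × 27.0) = 0.5867
R = 1 / (1 − 0.5867) = 2.420
Css,max = 52.9 × 2.420 ≈ 128 mcg/L

128 mcg/L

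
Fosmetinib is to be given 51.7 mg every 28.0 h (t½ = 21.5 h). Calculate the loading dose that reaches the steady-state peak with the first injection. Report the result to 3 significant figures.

k = ln 2 / 21.5 = 0.03224 h⁻¹
Accumulation ratio R = 1 / (1 − e^(−kτ)) = 1 / (1 − e^(−0.03224×28.0)) = 1 / (1 − 0.4055) = 1.682
Loading dose = maintenance dose × R = 51.7 × 1.682 ≈ 87.0 mg

87.0 mg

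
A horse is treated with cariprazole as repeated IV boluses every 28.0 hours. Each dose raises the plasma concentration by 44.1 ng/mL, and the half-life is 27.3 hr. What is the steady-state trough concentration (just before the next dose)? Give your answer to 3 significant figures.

42.6 ng/mL

k = ln 2 / 27.3 = 0.02539 hr⁻¹
Fraction remaining after one interval: e^(−kτ) = e^(−0.02539 × 28.0) = 0.4912
R = 1 / (1 − 0.4912) = 1.965
Css,max = 44.1 × 1.965 = 86.67 ng/mL
Css,min = Css,max × e^(−kτ) = 86.67 × 0.4912 ≈ 42.6 ng/mL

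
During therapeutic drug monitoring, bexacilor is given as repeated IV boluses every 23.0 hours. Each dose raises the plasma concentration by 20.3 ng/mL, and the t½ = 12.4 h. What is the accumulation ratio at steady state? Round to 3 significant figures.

k = ln 2 / 12.4 = 0.05590 h⁻¹
Fraction remaining after one interval: e^(−kτ) = e^(−0.05590 × 23.0) = 0.2765
R = 1 / (1 − 0.2765) = 1 / 0.7235 ≈ 1.38

1.38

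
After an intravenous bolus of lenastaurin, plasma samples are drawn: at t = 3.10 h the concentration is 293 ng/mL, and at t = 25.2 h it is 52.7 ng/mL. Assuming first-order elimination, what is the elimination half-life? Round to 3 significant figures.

8.93 hours

k = ln(C₁/C₂) / (t₂ − t₁) = ln(293/52.7) / (25.2 − 3.10)
  = 1.716 / 22.10 = 0.07763 h⁻¹
t½ = ln 2 / k = ln 2 / 0.07763 ≈ 8.93 hours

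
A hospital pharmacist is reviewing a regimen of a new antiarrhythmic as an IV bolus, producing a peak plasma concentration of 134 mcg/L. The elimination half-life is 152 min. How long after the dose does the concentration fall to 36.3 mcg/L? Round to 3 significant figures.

286 minutes

k = ln 2 / 152 = 0.004560 min⁻¹
C(t) = C₀ e^(−kt)  ⇒  t = ln(C₀/C) / k
t = ln(134/36.3) / 0.004560 = 1.306 / 0.004560 ≈ 286 minutes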